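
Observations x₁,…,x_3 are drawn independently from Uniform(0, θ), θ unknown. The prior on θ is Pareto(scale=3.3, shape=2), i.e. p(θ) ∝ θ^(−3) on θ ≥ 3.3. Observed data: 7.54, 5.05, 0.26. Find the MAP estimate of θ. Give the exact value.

θ̂_MAP = 7.54

The Uniform(0, θ) likelihood is θ^(−n) for θ ≥ max(xᵢ), zero otherwise. Here max(xᵢ) = 7.54.
Posterior ∝ θ^(−3) · θ^(−3) = θ^(−6) on θ ≥ max(3.3, 7.54) = 7.54.
This density is strictly decreasing in θ, so the posterior mode lies at the lower boundary of the support.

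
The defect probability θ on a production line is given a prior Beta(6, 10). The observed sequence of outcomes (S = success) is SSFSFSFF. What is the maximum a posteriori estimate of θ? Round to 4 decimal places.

θ̂_MAP = 0.4091

Prior: Beta(6, 10).
Data: 4 successes in 8 trials (from the sequence). The binomial likelihood contributes θ^4(1−θ)^4, so the posterior is Beta(6+4, 10+4) = Beta(10, 14).
For Beta(a, b) with a, b > 1 the mode is (a−1)/(a+b−2) = 9/22 ≈ 0.4091.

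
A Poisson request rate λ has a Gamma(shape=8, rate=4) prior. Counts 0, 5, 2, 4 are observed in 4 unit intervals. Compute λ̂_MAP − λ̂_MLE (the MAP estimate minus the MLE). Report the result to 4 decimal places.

Σxᵢ = 11. Posterior is Gamma(19, 8); MAP = (19−1)/8 = 18/8 ≈ 2.25000.
MLE = x̄ = 11/4 ≈ 2.75000.
Difference = 18/8 − 11/4 = -1/2 ≈ -0.5000.

MAP − MLE = -0.5000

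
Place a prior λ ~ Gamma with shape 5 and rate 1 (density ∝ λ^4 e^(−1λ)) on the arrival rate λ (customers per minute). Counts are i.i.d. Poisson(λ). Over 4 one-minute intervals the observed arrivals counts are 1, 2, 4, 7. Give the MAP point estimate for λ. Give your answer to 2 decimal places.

Σxᵢ = 1+2+4+7 = 14, with n = 4.
Posterior ∝ λ^4e^(−1λ) · λ^14e^(−4λ) = λ^18e^(−5λ), i.e. Gamma(shape=19, rate=5).
The mode of a Gamma(a, b) with a ≥ 1 (shape–rate) is (a−1)/b = 18/5 ≈ 3.60.

λ̂_MAP = 3.60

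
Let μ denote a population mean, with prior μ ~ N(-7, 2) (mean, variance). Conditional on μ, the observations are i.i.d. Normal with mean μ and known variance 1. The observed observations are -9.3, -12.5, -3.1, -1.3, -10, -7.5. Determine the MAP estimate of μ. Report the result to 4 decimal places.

μ̂_MAP = -7.2615

n = 6; x̄ = ((-9.3) + (-12.5) + (-3.1) + (-1.3) + (-10) + (-7.5))/6 = -43.7/6 = -437/60 ≈ -7.2833.
For a Normal prior and Normal likelihood with known variance, the posterior is Normal; its mode equals its mean, the precision-weighted average.
Prior precision 1/σ₀² = 1/2 = 0.5; data precision n/σ² = 6/1 = 6.
μ̂ = (0.5·(-7) + 6·(-437/60)) / (0.5 + 6) = (-47.2)/6.5 = -472/65 ≈ -7.2615.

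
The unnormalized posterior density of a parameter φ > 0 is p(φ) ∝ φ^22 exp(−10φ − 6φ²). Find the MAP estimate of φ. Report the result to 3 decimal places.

ℓ'(φ) = 22/φ − 10 − 12φ. Setting this to zero and multiplying by φ: 12φ² + 10φ − 22 = 0.
φ = (−10 + √(10² + 4·12·22)) / (2·12) = (−10 + √1156) / 24 = (−10 + 34)/24 = 1.
ℓ''(φ) = −22/φ² − 12 < 0, confirming a maximum.

φ̂_MAP = 1.000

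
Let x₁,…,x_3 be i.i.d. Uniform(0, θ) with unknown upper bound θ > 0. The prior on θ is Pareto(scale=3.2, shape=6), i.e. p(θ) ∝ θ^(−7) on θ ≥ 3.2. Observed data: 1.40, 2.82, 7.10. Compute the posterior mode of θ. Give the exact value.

θ̂_MAP = 7.10

The Uniform(0, θ) likelihood is θ^(−n) for θ ≥ max(xᵢ), zero otherwise. Here max(xᵢ) = 7.10.
Posterior ∝ θ^(−7) · θ^(−3) = θ^(−10) on θ ≥ max(3.2, 7.10) = 7.10.
This density is strictly decreasing in θ, so the posterior mode lies at the lower boundary of the support.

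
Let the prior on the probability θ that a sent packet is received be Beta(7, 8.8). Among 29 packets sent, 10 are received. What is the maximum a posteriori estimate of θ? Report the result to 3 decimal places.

Prior: Beta(7, 8.8).
Data: 10 successes in 29 trials. The binomial likelihood contributes θ^10(1−θ)^19, so the posterior is Beta(7+10, 8.8+19) = Beta(17, 27.8).
For Beta(a, b) with a, b > 1 the mode is (a−1)/(a+b−2) = 16/42.8 ≈ 0.374.

θ̂_MAP = 0.374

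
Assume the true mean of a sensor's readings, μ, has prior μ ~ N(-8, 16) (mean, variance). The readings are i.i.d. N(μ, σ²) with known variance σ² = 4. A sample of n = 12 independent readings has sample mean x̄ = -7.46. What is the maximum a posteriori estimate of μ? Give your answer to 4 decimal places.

n = 12, x̄ = -7.46.
For a Normal prior and Normal likelihood with known variance, the posterior is Normal; its mode equals its mean, the precision-weighted average.
Prior precision 1/σ₀² = 1/16 = 0.0625; data precision n/σ² = 12/4 = 3.
μ̂ = (0.0625·(-8) + 3·(-7.46)) / (0.0625 + 3) = (-22.88)/3.0625 = -9152/1225 ≈ -7.4710.

μ̂_MAP = -7.4710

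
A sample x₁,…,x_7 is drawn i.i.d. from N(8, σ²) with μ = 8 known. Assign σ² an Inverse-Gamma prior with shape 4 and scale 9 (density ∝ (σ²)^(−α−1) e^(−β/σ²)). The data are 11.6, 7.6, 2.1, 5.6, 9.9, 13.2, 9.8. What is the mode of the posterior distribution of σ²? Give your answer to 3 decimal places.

σ̂²_MAP = 6.211

Sum of squared deviations about the known mean: SS = (11.6−8)² + (7.6−8)² + (2.1−8)² + (5.6−8)² + (9.9−8)² + (13.2−8)² + (9.8−8)² = 87.58.
The Normal likelihood contributes (σ²)^(−n/2) exp(−SS/(2σ²)), so the posterior is Inverse-Gamma(α + n/2, β + SS/2) = Inverse-Gamma(7.5, 52.79).
The mode of Inverse-Gamma(a, b) is b/(a+1) = 52.79/8.5 ≈ 6.211.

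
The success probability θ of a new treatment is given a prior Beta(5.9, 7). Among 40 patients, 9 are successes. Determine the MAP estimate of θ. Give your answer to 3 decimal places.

Prior: Beta(5.9, 7).
Data: 9 successes in 40 trials. The binomial likelihood contributes θ^9(1−θ)^31, so the posterior is Beta(5.9+9, 7+31) = Beta(14.9, 38).
For Beta(a, b) with a, b > 1 the mode is (a−1)/(a+b−2) = 13.9/50.9 ≈ 0.273.

θ̂_MAP = 0.273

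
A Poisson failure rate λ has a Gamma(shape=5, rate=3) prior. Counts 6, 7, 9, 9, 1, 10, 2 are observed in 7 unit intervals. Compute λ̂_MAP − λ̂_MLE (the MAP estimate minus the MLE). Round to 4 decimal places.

Σxᵢ = 44. Posterior is Gamma(49, 10); MAP = (49−1)/10 = 48/10 ≈ 4.80000.
MLE = x̄ = 44/7 ≈ 6.28571.
Difference = 48/10 − 44/7 = -52/35 ≈ -1.4857.

MAP − MLE = -1.4857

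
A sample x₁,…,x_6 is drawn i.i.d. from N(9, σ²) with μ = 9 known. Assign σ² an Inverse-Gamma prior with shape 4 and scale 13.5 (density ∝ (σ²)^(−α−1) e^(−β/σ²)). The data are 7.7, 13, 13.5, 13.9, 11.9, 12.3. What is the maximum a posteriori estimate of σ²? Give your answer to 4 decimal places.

Sum of squared deviations about the known mean: SS = (7.7−9)² + (13−9)² + (13.5−9)² + (13.9−9)² + (11.9−9)² + (12.3−9)² = 81.25.
The Normal likelihood contributes (σ²)^(−n/2) exp(−SS/(2σ²)), so the posterior is Inverse-Gamma(α + n/2, β + SS/2) = Inverse-Gamma(7, 54.125).
The mode of Inverse-Gamma(a, b) is b/(a+1) = 54.125/8 ≈ 6.7656.

σ̂²_MAP = 6.7656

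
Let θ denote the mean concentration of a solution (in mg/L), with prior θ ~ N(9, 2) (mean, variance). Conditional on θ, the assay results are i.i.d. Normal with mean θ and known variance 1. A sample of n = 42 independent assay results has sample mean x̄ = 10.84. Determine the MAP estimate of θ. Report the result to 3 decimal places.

θ̂_MAP = 10.818

n = 42, x̄ = 10.84.
For a Normal prior and Normal likelihood with known variance, the posterior is Normal; its mode equals its mean, the precision-weighted average.
Prior precision 1/σ₀² = 1/2 = 0.5; data precision n/σ² = 42/1 = 42.
θ̂ = (0.5·9 + 42·10.84) / (0.5 + 42) = 459.78/42.5 = 22989/2125 ≈ 10.818.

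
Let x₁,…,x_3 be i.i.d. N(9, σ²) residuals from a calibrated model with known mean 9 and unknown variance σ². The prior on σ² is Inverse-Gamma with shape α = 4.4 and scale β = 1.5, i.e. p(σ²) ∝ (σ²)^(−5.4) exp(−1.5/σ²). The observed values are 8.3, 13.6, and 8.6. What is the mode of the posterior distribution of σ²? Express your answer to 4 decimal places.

σ̂²_MAP = 1.7978

Sum of squared deviations about the known mean: SS = (8.3−9)² + (13.6−9)² + (8.6−9)² = 21.81.
The Normal likelihood contributes (σ²)^(−n/2) exp(−SS/(2σ²)), so the posterior is Inverse-Gamma(α + n/2, β + SS/2) = Inverse-Gamma(5.9, 12.405).
The mode of Inverse-Gamma(a, b) is b/(a+1) = 12.405/6.9 ≈ 1.7978.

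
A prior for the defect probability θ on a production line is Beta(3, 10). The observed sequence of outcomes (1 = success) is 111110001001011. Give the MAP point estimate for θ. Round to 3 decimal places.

θ̂_MAP = 0.423

Prior: Beta(3, 10).
Data: 9 successes in 15 trials (from the sequence). The binomial likelihood contributes θ^9(1−θ)^6, so the posterior is Beta(3+9, 10+6) = Beta(12, 16).
For Beta(a, b) with a, b > 1 the mode is (a−1)/(a+b−2) = 11/26 ≈ 0.423.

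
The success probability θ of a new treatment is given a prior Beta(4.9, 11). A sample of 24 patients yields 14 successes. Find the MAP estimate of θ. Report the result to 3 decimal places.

θ̂_MAP = 0.472

Prior: Beta(4.9, 11).
Data: 14 successes in 24 trials. The binomial likelihood contributes θ^14(1−θ)^10, so the posterior is Beta(4.9+14, 11+10) = Beta(18.9, 21).
For Beta(a, b) with a, b > 1 the mode is (a−1)/(a+b−2) = 17.9/37.9 ≈ 0.472.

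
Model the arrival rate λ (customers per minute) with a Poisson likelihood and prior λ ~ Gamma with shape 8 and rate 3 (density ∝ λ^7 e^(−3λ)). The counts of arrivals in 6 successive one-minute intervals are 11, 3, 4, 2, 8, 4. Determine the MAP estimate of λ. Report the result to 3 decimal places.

λ̂_MAP = 4.333

Σxᵢ = 11+3+4+2+8+4 = 32, with n = 6.
Posterior ∝ λ^7e^(−3λ) · λ^32e^(−6λ) = λ^39e^(−9λ), i.e. Gamma(shape=40, rate=9).
The mode of a Gamma(a, b) with a ≥ 1 (shape–rate) is (a−1)/b = 39/9 ≈ 4.333.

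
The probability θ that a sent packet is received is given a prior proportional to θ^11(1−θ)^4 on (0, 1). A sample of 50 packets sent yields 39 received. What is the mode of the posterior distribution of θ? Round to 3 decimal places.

θ̂_MAP = 0.769

The prior density ∝ θ^11(1−θ)^4 is the kernel of Beta(12, 5).
Data: 39 successes in 50 trials. The binomial likelihood contributes θ^39(1−θ)^11, so the posterior is Beta(12+39, 5+11) = Beta(51, 16).
For Beta(a, b) with a, b > 1 the mode is (a−1)/(a+b−2) = 50/65 ≈ 0.769.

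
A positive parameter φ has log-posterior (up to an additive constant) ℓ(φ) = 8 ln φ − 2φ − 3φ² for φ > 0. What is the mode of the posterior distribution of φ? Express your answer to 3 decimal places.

ℓ'(φ) = 8/φ − 2 − 6φ. Setting this to zero and multiplying by φ: 6φ² + 2φ − 8 = 0.
φ = (−2 + √(2² + 4·6·8)) / (2·6) = (−2 + √196) / 12 = (−2 + 14)/12 = 1.
ℓ''(φ) = −8/φ² − 6 < 0, confirming a maximum.

φ̂_MAP = 1.000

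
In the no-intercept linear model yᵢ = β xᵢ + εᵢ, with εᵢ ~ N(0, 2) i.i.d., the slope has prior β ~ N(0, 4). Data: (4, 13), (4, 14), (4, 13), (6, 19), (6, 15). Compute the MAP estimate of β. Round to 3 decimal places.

log p(β | y) = −Σ(yᵢ − βxᵢ)²/(2·2) − β²/(2·4) + const.
Setting the derivative to zero: Σxᵢ(yᵢ − βxᵢ)/2 − β/4 = 0, so β = Σxᵢyᵢ / (Σxᵢ² + σ²/τ²).
Σxᵢyᵢ = 4·13 + 4·14 + 4·13 + 6·19 + 6·15 = 364; Σxᵢ² = 120; σ²/τ² = 0.5.
β̂_MAP = 364 / (120 + 0.5) = 364/120.5 ≈ 3.021.

β̂_MAP = 3.021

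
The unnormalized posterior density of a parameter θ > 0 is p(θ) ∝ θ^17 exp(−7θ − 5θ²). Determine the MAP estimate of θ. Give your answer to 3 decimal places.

θ̂_MAP = 1.000

ℓ'(θ) = 17/θ − 7 − 10θ. Setting this to zero and multiplying by θ: 10θ² + 7θ − 17 = 0.
θ = (−7 + √(7² + 4·10·17)) / (2·10) = (−7 + √729) / 20 = (−7 + 27)/20 = 1.
ℓ''(θ) = −17/θ² − 10 < 0, confirming a maximum.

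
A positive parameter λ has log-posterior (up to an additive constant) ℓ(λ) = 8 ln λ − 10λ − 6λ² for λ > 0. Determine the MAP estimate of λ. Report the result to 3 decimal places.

ℓ'(λ) = 8/λ − 10 − 12λ. Setting this to zero and multiplying by λ: 12λ² + 10λ − 8 = 0.
λ = (−10 + √(10² + 4·12·8)) / (2·12) = (−10 + √484) / 24 = (−10 + 22)/24 = 1/2.
ℓ''(λ) = −8/λ² − 12 < 0, confirming a maximum.

λ̂_MAP = 0.500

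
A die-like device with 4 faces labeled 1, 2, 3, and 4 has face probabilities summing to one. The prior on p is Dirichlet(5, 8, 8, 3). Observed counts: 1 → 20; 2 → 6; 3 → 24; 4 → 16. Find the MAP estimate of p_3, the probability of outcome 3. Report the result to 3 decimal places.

MAP estimate: 0.360

The posterior is Dirichlet(αᵢ + nᵢ) = Dirichlet(25, 14, 32, 19).
For a Dirichlet(a₁,…,a_K) with all aᵢ > 1, the mode has j-th component (aⱼ − 1)/(Σaᵢ − K).
Here Σaᵢ = 90 and K = 4, so p_3 = (32 − 1)/(90 − 4) = 31/86 ≈ 0.360.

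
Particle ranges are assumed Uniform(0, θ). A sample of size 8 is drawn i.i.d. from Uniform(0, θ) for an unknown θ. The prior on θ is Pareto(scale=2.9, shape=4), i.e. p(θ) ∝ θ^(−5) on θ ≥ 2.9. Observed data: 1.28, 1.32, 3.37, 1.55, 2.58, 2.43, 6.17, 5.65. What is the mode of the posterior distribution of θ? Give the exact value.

The Uniform(0, θ) likelihood is θ^(−n) for θ ≥ max(xᵢ), zero otherwise. Here max(xᵢ) = 6.17.
Posterior ∝ θ^(−5) · θ^(−8) = θ^(−13) on θ ≥ max(2.9, 6.17) = 6.17.
This density is strictly decreasing in θ, so the posterior mode lies at the lower boundary of the support.

θ̂_MAP = 6.17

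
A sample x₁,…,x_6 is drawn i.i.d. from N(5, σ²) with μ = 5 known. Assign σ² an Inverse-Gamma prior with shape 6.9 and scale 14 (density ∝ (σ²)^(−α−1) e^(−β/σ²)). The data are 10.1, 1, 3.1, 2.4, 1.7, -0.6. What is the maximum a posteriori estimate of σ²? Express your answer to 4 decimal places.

σ̂²_MAP = 5.6252

Sum of squared deviations about the known mean: SS = (10.1−5)² + (1−5)² + (3.1−5)² + (2.4−5)² + (1.7−5)² + (-0.6−5)² = 94.63.
The Normal likelihood contributes (σ²)^(−n/2) exp(−SS/(2σ²)), so the posterior is Inverse-Gamma(α + n/2, β + SS/2) = Inverse-Gamma(9.9, 61.315).
The mode of Inverse-Gamma(a, b) is b/(a+1) = 61.315/10.9 ≈ 5.6252.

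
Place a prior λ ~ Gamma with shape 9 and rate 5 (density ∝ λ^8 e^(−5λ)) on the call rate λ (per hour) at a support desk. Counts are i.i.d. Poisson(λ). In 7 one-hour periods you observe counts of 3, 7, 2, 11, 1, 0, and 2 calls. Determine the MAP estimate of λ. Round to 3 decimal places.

Σxᵢ = 3+7+2+11+1+0+2 = 26, with n = 7.
Posterior ∝ λ^8e^(−5λ) · λ^26e^(−7λ) = λ^34e^(−12λ), i.e. Gamma(shape=35, rate=12).
The mode of a Gamma(a, b) with a ≥ 1 (shape–rate) is (a−1)/b = 34/12 ≈ 2.833.

λ̂_MAP = 2.833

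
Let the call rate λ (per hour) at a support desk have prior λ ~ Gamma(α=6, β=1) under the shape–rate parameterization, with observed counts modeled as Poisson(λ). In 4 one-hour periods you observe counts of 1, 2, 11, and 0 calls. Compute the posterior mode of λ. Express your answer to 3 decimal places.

Σxᵢ = 1+2+11+0 = 14, with n = 4.
Posterior ∝ λ^5e^(−1λ) · λ^14e^(−4λ) = λ^19e^(−5λ), i.e. Gamma(shape=20, rate=5).
The mode of a Gamma(a, b) with a ≥ 1 (shape–rate) is (a−1)/b = 19/5 ≈ 3.800.

λ̂_MAP = 3.800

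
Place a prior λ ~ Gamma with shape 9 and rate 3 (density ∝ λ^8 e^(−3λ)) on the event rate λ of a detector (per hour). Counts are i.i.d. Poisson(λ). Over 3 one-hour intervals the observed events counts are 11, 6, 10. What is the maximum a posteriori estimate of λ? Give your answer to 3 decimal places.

Σxᵢ = 11+6+10 = 27, with n = 3.
Posterior ∝ λ^8e^(−3λ) · λ^27e^(−3λ) = λ^35e^(−6λ), i.e. Gamma(shape=36, rate=6).
The mode of a Gamma(a, b) with a ≥ 1 (shape–rate) is (a−1)/b = 35/6 ≈ 5.833.

λ̂_MAP = 5.833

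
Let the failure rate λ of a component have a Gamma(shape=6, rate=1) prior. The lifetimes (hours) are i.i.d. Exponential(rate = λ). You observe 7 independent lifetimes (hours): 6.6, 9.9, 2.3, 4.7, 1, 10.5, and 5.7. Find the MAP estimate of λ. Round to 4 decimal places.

λ̂_MAP = 0.2878

The Exponential(rate=λ) likelihood is ∝ λ^n e^(−λΣtᵢ). Here n = 7 and Σtᵢ = 6.6 + 9.9 + 2.3 + 4.7 + 1 + 10.5 + 5.7 = 40.7.
Posterior ∝ λ^5e^(−1λ) · λ^7e^(−40.7λ) = λ^12e^(−41.7λ), i.e. Gamma(13, 41.7).
Mode = (a−1)/b = 12/41.7 ≈ 0.2878.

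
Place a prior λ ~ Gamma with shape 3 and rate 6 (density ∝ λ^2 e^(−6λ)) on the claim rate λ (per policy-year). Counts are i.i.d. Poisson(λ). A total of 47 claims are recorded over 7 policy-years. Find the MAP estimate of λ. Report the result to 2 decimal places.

Σxᵢ = 47, n = 7.
Posterior ∝ λ^2e^(−6λ) · λ^47e^(−7λ) = λ^49e^(−13λ), i.e. Gamma(shape=50, rate=13).
The mode of a Gamma(a, b) with a ≥ 1 (shape–rate) is (a−1)/b = 49/13 ≈ 3.77.

λ̂_MAP = 3.77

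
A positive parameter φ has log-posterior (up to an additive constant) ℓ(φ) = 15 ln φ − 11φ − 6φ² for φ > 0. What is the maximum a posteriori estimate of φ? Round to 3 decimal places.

φ̂_MAP = 0.750

ℓ'(φ) = 15/φ − 11 − 12φ. Setting this to zero and multiplying by φ: 12φ² + 11φ − 15 = 0.
φ = (−11 + √(11² + 4·12·15)) / (2·12) = (−11 + √841) / 24 = (−11 + 29)/24 = 3/4.
ℓ''(φ) = −15/φ² − 12 < 0, confirming a maximum.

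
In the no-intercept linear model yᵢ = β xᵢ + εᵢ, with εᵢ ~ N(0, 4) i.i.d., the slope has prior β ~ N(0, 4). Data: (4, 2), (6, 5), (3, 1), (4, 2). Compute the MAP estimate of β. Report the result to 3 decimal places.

log p(β | y) = −Σ(yᵢ − βxᵢ)²/(2·4) − β²/(2·4) + const.
Setting the derivative to zero: Σxᵢ(yᵢ − βxᵢ)/4 − β/4 = 0, so β = Σxᵢyᵢ / (Σxᵢ² + σ²/τ²).
Σxᵢyᵢ = 4·2 + 6·5 + 3·1 + 4·2 = 49; Σxᵢ² = 77; σ²/τ² = 1.
β̂_MAP = 49 / (77 + 1) = 49/78 ≈ 0.628.

β̂_MAP = 0.628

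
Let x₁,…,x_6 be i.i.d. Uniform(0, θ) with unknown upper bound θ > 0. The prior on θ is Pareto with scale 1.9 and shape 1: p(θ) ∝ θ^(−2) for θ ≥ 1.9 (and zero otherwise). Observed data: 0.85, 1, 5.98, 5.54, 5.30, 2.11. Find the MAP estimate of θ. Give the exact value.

The Uniform(0, θ) likelihood is θ^(−n) for θ ≥ max(xᵢ), zero otherwise. Here max(xᵢ) = 5.98.
Posterior ∝ θ^(−2) · θ^(−6) = θ^(−8) on θ ≥ max(1.9, 5.98) = 5.98.
This density is strictly decreasing in θ, so the posterior mode lies at the lower boundary of the support.

θ̂_MAP = 5.98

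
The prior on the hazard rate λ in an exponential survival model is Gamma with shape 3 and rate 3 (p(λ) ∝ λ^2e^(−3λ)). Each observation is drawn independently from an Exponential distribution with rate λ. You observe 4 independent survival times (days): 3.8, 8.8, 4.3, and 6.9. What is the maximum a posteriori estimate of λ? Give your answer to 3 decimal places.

λ̂_MAP = 0.224

The Exponential(rate=λ) likelihood is ∝ λ^n e^(−λΣtᵢ). Here n = 4 and Σtᵢ = 3.8 + 8.8 + 4.3 + 6.9 = 23.8.
Posterior ∝ λ^2e^(−3λ) · λ^4e^(−23.8λ) = λ^6e^(−26.8λ), i.e. Gamma(7, 26.8).
Mode = (a−1)/b = 6/26.8 ≈ 0.224.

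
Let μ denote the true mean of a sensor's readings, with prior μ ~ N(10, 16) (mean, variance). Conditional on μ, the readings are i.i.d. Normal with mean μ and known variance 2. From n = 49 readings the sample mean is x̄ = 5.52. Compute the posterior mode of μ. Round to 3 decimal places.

n = 49, x̄ = 5.52.
For a Normal prior and Normal likelihood with known variance, the posterior is Normal; its mode equals its mean, the precision-weighted average.
Prior precision 1/σ₀² = 1/16 = 0.0625; data precision n/σ² = 49/2 = 24.5.
μ̂ = (0.0625·10 + 24.5·5.52) / (0.0625 + 24.5) = 135.865/24.5625 = 54346/9825 ≈ 5.531.

μ̂_MAP = 5.531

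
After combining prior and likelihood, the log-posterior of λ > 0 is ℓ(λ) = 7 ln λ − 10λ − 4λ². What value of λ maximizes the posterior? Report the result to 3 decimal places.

λ̂_MAP = 0.500

ℓ'(λ) = 7/λ − 10 − 8λ. Setting this to zero and multiplying by λ: 8λ² + 10λ − 7 = 0.
λ = (−10 + √(10² + 4·8·7)) / (2·8) = (−10 + √324) / 16 = (−10 + 18)/16 = 1/2.
ℓ''(λ) = −7/λ² − 8 < 0, confirming a maximum.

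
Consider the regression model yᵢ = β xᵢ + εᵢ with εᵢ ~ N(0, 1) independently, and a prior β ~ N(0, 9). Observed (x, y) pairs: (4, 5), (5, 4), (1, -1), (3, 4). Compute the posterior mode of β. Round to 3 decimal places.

β̂_MAP = 0.998

log p(β | y) = −Σ(yᵢ − βxᵢ)²/(2·1) − β²/(2·9) + const.
Setting the derivative to zero: Σxᵢ(yᵢ − βxᵢ)/1 − β/9 = 0, so β = Σxᵢyᵢ / (Σxᵢ² + σ²/τ²).
Σxᵢyᵢ = 4·5 + 5·4 + 1·(-1) + 3·4 = 51; Σxᵢ² = 51; σ²/τ² = 1/9.
β̂_MAP = 51 / (51 + 1/9) = 51/(460/9) = 459/460 ≈ 0.998.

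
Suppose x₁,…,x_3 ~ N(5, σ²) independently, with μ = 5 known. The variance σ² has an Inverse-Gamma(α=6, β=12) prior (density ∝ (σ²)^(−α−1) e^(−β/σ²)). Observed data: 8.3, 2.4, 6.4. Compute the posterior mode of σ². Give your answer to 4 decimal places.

σ̂²_MAP = 2.5653

Sum of squared deviations about the known mean: SS = (8.3−5)² + (2.4−5)² + (6.4−5)² = 19.61.
The Normal likelihood contributes (σ²)^(−n/2) exp(−SS/(2σ²)), so the posterior is Inverse-Gamma(α + n/2, β + SS/2) = Inverse-Gamma(7.5, 21.805).
The mode of Inverse-Gamma(a, b) is b/(a+1) = 21.805/8.5 ≈ 2.5653.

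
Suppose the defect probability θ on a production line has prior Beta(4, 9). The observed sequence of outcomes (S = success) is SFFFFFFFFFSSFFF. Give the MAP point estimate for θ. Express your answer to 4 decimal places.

Prior: Beta(4, 9).
Data: 3 successes in 15 trials (from the sequence). The binomial likelihood contributes θ^3(1−θ)^12, so the posterior is Beta(4+3, 9+12) = Beta(7, 21).
For Beta(a, b) with a, b > 1 the mode is (a−1)/(a+b−2) = 6/26 ≈ 0.2308.

θ̂_MAP = 0.2308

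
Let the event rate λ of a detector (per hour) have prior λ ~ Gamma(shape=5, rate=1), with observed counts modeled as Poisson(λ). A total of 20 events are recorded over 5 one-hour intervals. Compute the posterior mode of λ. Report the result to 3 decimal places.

Σxᵢ = 20, n = 5.
Posterior ∝ λ^4e^(−1λ) · λ^20e^(−5λ) = λ^24e^(−6λ), i.e. Gamma(shape=25, rate=6).
The mode of a Gamma(a, b) with a ≥ 1 (shape–rate) is (a−1)/b = 24/6 ≈ 4.000.

λ̂_MAP = 4.000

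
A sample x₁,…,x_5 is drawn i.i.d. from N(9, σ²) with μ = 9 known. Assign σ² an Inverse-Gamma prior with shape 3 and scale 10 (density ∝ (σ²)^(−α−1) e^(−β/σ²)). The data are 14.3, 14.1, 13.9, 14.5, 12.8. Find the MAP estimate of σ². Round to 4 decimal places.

Sum of squared deviations about the known mean: SS = (14.3−9)² + (14.1−9)² + (13.9−9)² + (14.5−9)² + (12.8−9)² = 122.8.
The Normal likelihood contributes (σ²)^(−n/2) exp(−SS/(2σ²)), so the posterior is Inverse-Gamma(α + n/2, β + SS/2) = Inverse-Gamma(5.5, 71.4).
The mode of Inverse-Gamma(a, b) is b/(a+1) = 71.4/6.5 ≈ 10.9846.

σ̂²_MAP = 10.9846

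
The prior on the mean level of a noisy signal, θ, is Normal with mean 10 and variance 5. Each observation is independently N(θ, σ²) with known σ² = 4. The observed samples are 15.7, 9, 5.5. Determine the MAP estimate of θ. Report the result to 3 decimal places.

n = 3; x̄ = (15.7 + 9 + 5.5)/3 = 30.2/3 = 151/15 ≈ 10.0667.
For a Normal prior and Normal likelihood with known variance, the posterior is Normal; its mode equals its mean, the precision-weighted average.
Prior precision 1/σ₀² = 1/5 = 0.2; data precision n/σ² = 3/4 = 0.75.
θ̂ = (0.2·10 + 0.75·(151/15)) / (0.2 + 0.75) = 9.55/0.95 = 191/19 ≈ 10.053.

θ̂_MAP = 10.053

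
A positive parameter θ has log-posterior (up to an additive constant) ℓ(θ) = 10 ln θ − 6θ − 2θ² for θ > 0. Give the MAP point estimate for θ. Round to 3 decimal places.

ℓ'(θ) = 10/θ − 6 − 4θ. Setting this to zero and multiplying by θ: 4θ² + 6θ − 10 = 0.
θ = (−6 + √(6² + 4·4·10)) / (2·4) = (−6 + √196) / 8 = (−6 + 14)/8 = 1.
ℓ''(θ) = −10/θ² − 4 < 0, confirming a maximum.

θ̂_MAP = 1.000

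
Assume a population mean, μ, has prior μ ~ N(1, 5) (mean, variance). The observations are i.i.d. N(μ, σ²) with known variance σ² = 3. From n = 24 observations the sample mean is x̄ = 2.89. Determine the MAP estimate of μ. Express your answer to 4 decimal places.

n = 24, x̄ = 2.89.
For a Normal prior and Normal likelihood with known variance, the posterior is Normal; its mode equals its mean, the precision-weighted average.
Prior precision 1/σ₀² = 1/5 = 0.2; data precision n/σ² = 24/3 = 8.
μ̂ = (0.2·1 + 8·2.89) / (0.2 + 8) = 23.32/8.2 = 583/205 ≈ 2.8439.

μ̂_MAP = 2.8439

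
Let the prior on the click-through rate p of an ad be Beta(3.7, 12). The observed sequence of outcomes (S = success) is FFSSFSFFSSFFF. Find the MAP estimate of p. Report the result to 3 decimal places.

p̂_MAP = 0.288

Prior: Beta(3.7, 12).
Data: 5 successes in 13 trials (from the sequence). The binomial likelihood contributes p^5(1−p)^8, so the posterior is Beta(3.7+5, 12+8) = Beta(8.7, 20).
For Beta(a, b) with a, b > 1 the mode is (a−1)/(a+b−2) = 7.7/26.7 ≈ 0.288.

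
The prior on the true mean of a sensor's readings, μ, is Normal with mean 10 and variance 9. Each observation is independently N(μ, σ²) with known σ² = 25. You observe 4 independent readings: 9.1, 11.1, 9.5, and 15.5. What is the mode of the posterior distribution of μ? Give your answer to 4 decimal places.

μ̂_MAP = 10.7672

n = 4; x̄ = (9.1 + 11.1 + 9.5 + 15.5)/4 = 45.2/4 = 11.3.
For a Normal prior and Normal likelihood with known variance, the posterior is Normal; its mode equals its mean, the precision-weighted average.
Prior precision 1/σ₀² = 1/9; data precision n/σ² = 4/25 = 0.16.
μ̂ = ((1/9)·10 + 0.16·11.3) / (1/9 + 0.16) = (3284/1125)/(61/225) = 3284/305 ≈ 10.7672.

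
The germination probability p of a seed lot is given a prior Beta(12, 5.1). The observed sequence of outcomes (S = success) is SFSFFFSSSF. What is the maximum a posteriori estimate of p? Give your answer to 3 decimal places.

p̂_MAP = 0.637

Prior: Beta(12, 5.1).
Data: 5 successes in 10 trials (from the sequence). The binomial likelihood contributes p^5(1−p)^5, so the posterior is Beta(12+5, 5.1+5) = Beta(17, 10.1).
For Beta(a, b) with a, b > 1 the mode is (a−1)/(a+b−2) = 16/25.1 ≈ 0.637.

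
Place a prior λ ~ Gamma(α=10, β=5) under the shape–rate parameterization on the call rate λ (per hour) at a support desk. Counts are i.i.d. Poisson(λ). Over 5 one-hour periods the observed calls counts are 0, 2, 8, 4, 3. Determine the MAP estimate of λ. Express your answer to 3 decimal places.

Σxᵢ = 0+2+8+4+3 = 17, with n = 5.
Posterior ∝ λ^9e^(−5λ) · λ^17e^(−5λ) = λ^26e^(−10λ), i.e. Gamma(shape=27, rate=10).
The mode of a Gamma(a, b) with a ≥ 1 (shape–rate) is (a−1)/b = 26/10 ≈ 2.600.

λ̂_MAP = 2.600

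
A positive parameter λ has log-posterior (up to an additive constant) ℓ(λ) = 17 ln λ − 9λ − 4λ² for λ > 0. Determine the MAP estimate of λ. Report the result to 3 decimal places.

λ̂_MAP = 1.000

ℓ'(λ) = 17/λ − 9 − 8λ. Setting this to zero and multiplying by λ: 8λ² + 9λ − 17 = 0.
λ = (−9 + √(9² + 4·8·17)) / (2·8) = (−9 + √625) / 16 = (−9 + 25)/16 = 1.
ℓ''(λ) = −17/λ² − 8 < 0, confirming a maximum.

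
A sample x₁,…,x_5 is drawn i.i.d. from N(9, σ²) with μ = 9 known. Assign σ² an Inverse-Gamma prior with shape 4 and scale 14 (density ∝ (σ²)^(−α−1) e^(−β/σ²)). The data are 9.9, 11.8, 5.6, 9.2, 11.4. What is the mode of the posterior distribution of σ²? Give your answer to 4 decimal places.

Sum of squared deviations about the known mean: SS = (9.9−9)² + (11.8−9)² + (5.6−9)² + (9.2−9)² + (11.4−9)² = 26.01.
The Normal likelihood contributes (σ²)^(−n/2) exp(−SS/(2σ²)), so the posterior is Inverse-Gamma(α + n/2, β + SS/2) = Inverse-Gamma(6.5, 27.005).
The mode of Inverse-Gamma(a, b) is b/(a+1) = 27.005/7.5 ≈ 3.6007.

σ̂²_MAP = 3.6007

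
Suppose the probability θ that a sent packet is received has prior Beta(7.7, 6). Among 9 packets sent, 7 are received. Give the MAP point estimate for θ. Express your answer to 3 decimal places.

Prior: Beta(7.7, 6).
Data: 7 successes in 9 trials. The binomial likelihood contributes θ^7(1−θ)^2, so the posterior is Beta(7.7+7, 6+2) = Beta(14.7, 8).
For Beta(a, b) with a, b > 1 the mode is (a−1)/(a+b−2) = 13.7/20.7 ≈ 0.662.

θ̂_MAP = 0.662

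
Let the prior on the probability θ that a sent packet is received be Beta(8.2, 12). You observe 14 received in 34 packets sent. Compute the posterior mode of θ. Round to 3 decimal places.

θ̂_MAP = 0.406

Prior: Beta(8.2, 12).
Data: 14 successes in 34 trials. The binomial likelihood contributes θ^14(1−θ)^20, so the posterior is Beta(8.2+14, 12+20) = Beta(22.2, 32).
For Beta(a, b) with a, b > 1 the mode is (a−1)/(a+b−2) = 21.2/52.2 ≈ 0.406.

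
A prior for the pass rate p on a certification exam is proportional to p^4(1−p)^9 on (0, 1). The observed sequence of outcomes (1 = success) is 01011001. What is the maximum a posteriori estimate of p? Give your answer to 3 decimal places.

The prior density ∝ p^4(1−p)^9 is the kernel of Beta(5, 10).
Data: 4 successes in 8 trials (from the sequence). The binomial likelihood contributes p^4(1−p)^4, so the posterior is Beta(5+4, 10+4) = Beta(9, 14).
For Beta(a, b) with a, b > 1 the mode is (a−1)/(a+b−2) = 8/21 ≈ 0.381.

p̂_MAP = 0.381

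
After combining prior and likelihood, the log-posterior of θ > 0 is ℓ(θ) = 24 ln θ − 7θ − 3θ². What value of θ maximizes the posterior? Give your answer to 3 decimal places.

θ̂_MAP = 1.500

ℓ'(θ) = 24/θ − 7 − 6θ. Setting this to zero and multiplying by θ: 6θ² + 7θ − 24 = 0.
θ = (−7 + √(7² + 4·6·24)) / (2·6) = (−7 + √625) / 12 = (−7 + 25)/12 = 3/2.
ℓ''(θ) = −24/θ² − 6 < 0, confirming a maximum.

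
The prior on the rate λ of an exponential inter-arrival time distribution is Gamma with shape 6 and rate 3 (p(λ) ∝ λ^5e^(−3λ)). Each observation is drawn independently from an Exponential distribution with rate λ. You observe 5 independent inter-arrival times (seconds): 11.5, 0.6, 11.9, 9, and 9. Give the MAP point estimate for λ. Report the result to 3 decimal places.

λ̂_MAP = 0.222

The Exponential(rate=λ) likelihood is ∝ λ^n e^(−λΣtᵢ). Here n = 5 and Σtᵢ = 11.5 + 0.6 + 11.9 + 9 + 9 = 42.
Posterior ∝ λ^5e^(−3λ) · λ^5e^(−42λ) = λ^10e^(−45λ), i.e. Gamma(11, 45).
Mode = (a−1)/b = 10/45 ≈ 0.222.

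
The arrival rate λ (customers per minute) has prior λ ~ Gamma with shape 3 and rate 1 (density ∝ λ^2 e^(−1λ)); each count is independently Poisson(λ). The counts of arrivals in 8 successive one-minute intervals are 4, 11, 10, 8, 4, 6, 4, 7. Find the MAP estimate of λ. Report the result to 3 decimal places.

Σxᵢ = 4+11+10+8+4+6+4+7 = 54, with n = 8.
Posterior ∝ λ^2e^(−1λ) · λ^54e^(−8λ) = λ^56e^(−9λ), i.e. Gamma(shape=57, rate=9).
The mode of a Gamma(a, b) with a ≥ 1 (shape–rate) is (a−1)/b = 56/9 ≈ 6.222.

λ̂_MAP = 6.222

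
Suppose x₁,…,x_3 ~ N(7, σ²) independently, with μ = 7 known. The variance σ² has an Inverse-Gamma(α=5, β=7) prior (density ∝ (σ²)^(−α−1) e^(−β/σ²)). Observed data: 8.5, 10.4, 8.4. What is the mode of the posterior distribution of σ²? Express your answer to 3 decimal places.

Sum of squared deviations about the known mean: SS = (8.5−7)² + (10.4−7)² + (8.4−7)² = 15.77.
The Normal likelihood contributes (σ²)^(−n/2) exp(−SS/(2σ²)), so the posterior is Inverse-Gamma(α + n/2, β + SS/2) = Inverse-Gamma(6.5, 14.885).
The mode of Inverse-Gamma(a, b) is b/(a+1) = 14.885/7.5 ≈ 1.985.

σ̂²_MAP = 1.985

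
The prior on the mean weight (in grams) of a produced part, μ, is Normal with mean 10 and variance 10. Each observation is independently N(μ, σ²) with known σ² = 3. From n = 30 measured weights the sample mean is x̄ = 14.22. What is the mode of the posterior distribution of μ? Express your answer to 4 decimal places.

n = 30, x̄ = 14.22.
For a Normal prior and Normal likelihood with known variance, the posterior is Normal; its mode equals its mean, the precision-weighted average.
Prior precision 1/σ₀² = 1/10 = 0.1; data precision n/σ² = 30/3 = 10.
μ̂ = (0.1·10 + 10·14.22) / (0.1 + 10) = 143.2/10.1 = 1432/101 ≈ 14.1782.

μ̂_MAP = 14.1782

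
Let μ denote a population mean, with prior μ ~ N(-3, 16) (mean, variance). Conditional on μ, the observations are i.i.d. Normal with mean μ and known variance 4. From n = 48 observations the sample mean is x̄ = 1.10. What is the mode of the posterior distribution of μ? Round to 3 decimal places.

n = 48, x̄ = 1.10.
For a Normal prior and Normal likelihood with known variance, the posterior is Normal; its mode equals its mean, the precision-weighted average.
Prior precision 1/σ₀² = 1/16 = 0.0625; data precision n/σ² = 48/4 = 12.
μ̂ = (0.0625·(-3) + 12·1.1) / (0.0625 + 12) = 13.0125/12.0625 = 1041/965 ≈ 1.079.

μ̂_MAP = 1.079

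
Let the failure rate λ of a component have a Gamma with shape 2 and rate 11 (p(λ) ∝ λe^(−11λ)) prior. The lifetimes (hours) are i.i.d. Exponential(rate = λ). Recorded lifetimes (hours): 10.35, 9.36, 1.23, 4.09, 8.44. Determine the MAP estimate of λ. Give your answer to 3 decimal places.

λ̂_MAP = 0.135

The Exponential(rate=λ) likelihood is ∝ λ^n e^(−λΣtᵢ). Here n = 5 and Σtᵢ = 10.35 + 9.36 + 1.23 + 4.09 + 8.44 = 33.47.
Posterior ∝ λe^(−11λ) · λ^5e^(−33.47λ) = λ^6e^(−44.47λ), i.e. Gamma(7, 44.47).
Mode = (a−1)/b = 6/44.47 ≈ 0.135.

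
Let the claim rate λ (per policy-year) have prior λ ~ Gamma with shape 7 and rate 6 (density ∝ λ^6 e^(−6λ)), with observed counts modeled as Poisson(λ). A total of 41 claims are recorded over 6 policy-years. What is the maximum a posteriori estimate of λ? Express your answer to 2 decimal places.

Σxᵢ = 41, n = 6.
Posterior ∝ λ^6e^(−6λ) · λ^41e^(−6λ) = λ^47e^(−12λ), i.e. Gamma(shape=48, rate=12).
The mode of a Gamma(a, b) with a ≥ 1 (shape–rate) is (a−1)/b = 47/12 ≈ 3.92.

λ̂_MAP = 3.92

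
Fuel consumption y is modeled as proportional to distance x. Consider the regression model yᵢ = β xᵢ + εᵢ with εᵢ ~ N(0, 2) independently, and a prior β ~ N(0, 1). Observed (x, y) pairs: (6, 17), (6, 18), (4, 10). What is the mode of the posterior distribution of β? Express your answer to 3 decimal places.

β̂_MAP = 2.778

log p(β | y) = −Σ(yᵢ − βxᵢ)²/(2·2) − β²/(2·1) + const.
Setting the derivative to zero: Σxᵢ(yᵢ − βxᵢ)/2 − β/1 = 0, so β = Σxᵢyᵢ / (Σxᵢ² + σ²/τ²).
Σxᵢyᵢ = 6·17 + 6·18 + 4·10 = 250; Σxᵢ² = 88; σ²/τ² = 2.
β̂_MAP = 250 / (88 + 2) = 250/90 ≈ 2.778.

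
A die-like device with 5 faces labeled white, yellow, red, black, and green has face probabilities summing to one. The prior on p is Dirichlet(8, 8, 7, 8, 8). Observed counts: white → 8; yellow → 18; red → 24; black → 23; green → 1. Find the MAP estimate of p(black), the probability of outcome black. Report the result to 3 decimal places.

MAP estimate of p(black) = 0.278

The posterior is Dirichlet(αᵢ + nᵢ) = Dirichlet(16, 26, 31, 31, 9).
For a Dirichlet(a₁,…,a_K) with all aᵢ > 1, the mode has j-th component (aⱼ − 1)/(Σaᵢ − K).
Here Σaᵢ = 113 and K = 5, so p(black) = (31 − 1)/(113 − 5) = 30/108 ≈ 0.278.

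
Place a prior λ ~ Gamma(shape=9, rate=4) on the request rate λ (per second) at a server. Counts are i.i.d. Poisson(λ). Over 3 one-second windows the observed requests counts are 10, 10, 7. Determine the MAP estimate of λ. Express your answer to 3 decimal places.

Σxᵢ = 10+10+7 = 27, with n = 3.
Posterior ∝ λ^8e^(−4λ) · λ^27e^(−3λ) = λ^35e^(−7λ), i.e. Gamma(shape=36, rate=7).
The mode of a Gamma(a, b) with a ≥ 1 (shape–rate) is (a−1)/b = 35/7 ≈ 5.000.

λ̂_MAP = 5.000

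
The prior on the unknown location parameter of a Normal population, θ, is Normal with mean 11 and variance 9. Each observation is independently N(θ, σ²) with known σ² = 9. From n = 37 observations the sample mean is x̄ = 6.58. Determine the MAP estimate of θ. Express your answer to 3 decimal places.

n = 37, x̄ = 6.58.
For a Normal prior and Normal likelihood with known variance, the posterior is Normal; its mode equals its mean, the precision-weighted average.
Prior precision 1/σ₀² = 1/9; data precision n/σ² = 37/9.
θ̂ = ((1/9)·11 + (37/9)·6.58) / (1/9 + 37/9) = (4241/150)/(38/9) = 12723/1900 ≈ 6.696.

θ̂_MAP = 6.696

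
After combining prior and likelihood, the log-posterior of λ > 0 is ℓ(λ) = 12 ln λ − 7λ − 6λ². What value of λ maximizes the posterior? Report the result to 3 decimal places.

λ̂_MAP = 0.750

ℓ'(λ) = 12/λ − 7 − 12λ. Setting this to zero and multiplying by λ: 12λ² + 7λ − 12 = 0.
λ = (−7 + √(7² + 4·12·12)) / (2·12) = (−7 + √625) / 24 = (−7 + 25)/24 = 3/4.
ℓ''(λ) = −12/λ² − 12 < 0, confirming a maximum.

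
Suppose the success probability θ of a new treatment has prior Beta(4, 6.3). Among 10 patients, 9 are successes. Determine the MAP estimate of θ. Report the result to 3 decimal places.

Prior: Beta(4, 6.3).
Data: 9 successes in 10 trials. The binomial likelihood contributes θ^9(1−θ)^1, so the posterior is Beta(4+9, 6.3+1) = Beta(13, 7.3).
For Beta(a, b) with a, b > 1 the mode is (a−1)/(a+b−2) = 12/18.3 ≈ 0.656.

θ̂_MAP = 0.656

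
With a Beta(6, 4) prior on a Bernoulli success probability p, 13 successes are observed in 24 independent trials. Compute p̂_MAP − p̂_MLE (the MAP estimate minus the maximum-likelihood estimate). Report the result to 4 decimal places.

MAP − MLE = 0.0208

Posterior is Beta(19, 15); MAP = (19−1)/(34−2) = 18/32 ≈ 0.56250.
MLE ignores the prior: p̂_MLE = k/n = 13/24 ≈ 0.54167.
Difference = 18/32 − 13/24 = 1/48 ≈ 0.0208.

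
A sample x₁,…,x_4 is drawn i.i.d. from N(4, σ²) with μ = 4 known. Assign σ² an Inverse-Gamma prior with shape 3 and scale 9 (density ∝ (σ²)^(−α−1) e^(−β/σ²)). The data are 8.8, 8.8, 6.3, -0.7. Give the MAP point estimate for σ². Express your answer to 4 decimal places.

Sum of squared deviations about the known mean: SS = (8.8−4)² + (8.8−4)² + (6.3−4)² + (-0.7−4)² = 73.46.
The Normal likelihood contributes (σ²)^(−n/2) exp(−SS/(2σ²)), so the posterior is Inverse-Gamma(α + n/2, β + SS/2) = Inverse-Gamma(5, 45.73).
The mode of Inverse-Gamma(a, b) is b/(a+1) = 45.73/6 ≈ 7.6217.

σ̂²_MAP = 7.6217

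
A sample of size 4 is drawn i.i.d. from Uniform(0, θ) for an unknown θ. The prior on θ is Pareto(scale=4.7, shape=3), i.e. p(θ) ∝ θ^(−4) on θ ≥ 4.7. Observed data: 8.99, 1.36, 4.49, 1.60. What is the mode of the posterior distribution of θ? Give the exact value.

θ̂_MAP = 8.99

The Uniform(0, θ) likelihood is θ^(−n) for θ ≥ max(xᵢ), zero otherwise. Here max(xᵢ) = 8.99.
Posterior ∝ θ^(−4) · θ^(−4) = θ^(−8) on θ ≥ max(4.7, 8.99) = 8.99.
This density is strictly decreasing in θ, so the posterior mode lies at the lower boundary of the support.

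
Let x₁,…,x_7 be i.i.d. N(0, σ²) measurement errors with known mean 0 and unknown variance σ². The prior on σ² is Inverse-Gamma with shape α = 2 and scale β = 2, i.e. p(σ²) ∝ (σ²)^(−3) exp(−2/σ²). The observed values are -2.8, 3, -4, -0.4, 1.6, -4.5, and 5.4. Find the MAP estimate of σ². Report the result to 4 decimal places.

σ̂²_MAP = 6.8438

Sum of squared deviations about the known mean: SS = (-2.8−0)² + (3−0)² + (-4−0)² + (-0.4−0)² + (1.6−0)² + (-4.5−0)² + (5.4−0)² = 84.97.
The Normal likelihood contributes (σ²)^(−n/2) exp(−SS/(2σ²)), so the posterior is Inverse-Gamma(α + n/2, β + SS/2) = Inverse-Gamma(5.5, 44.485).
The mode of Inverse-Gamma(a, b) is b/(a+1) = 44.485/6.5 ≈ 6.8438.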